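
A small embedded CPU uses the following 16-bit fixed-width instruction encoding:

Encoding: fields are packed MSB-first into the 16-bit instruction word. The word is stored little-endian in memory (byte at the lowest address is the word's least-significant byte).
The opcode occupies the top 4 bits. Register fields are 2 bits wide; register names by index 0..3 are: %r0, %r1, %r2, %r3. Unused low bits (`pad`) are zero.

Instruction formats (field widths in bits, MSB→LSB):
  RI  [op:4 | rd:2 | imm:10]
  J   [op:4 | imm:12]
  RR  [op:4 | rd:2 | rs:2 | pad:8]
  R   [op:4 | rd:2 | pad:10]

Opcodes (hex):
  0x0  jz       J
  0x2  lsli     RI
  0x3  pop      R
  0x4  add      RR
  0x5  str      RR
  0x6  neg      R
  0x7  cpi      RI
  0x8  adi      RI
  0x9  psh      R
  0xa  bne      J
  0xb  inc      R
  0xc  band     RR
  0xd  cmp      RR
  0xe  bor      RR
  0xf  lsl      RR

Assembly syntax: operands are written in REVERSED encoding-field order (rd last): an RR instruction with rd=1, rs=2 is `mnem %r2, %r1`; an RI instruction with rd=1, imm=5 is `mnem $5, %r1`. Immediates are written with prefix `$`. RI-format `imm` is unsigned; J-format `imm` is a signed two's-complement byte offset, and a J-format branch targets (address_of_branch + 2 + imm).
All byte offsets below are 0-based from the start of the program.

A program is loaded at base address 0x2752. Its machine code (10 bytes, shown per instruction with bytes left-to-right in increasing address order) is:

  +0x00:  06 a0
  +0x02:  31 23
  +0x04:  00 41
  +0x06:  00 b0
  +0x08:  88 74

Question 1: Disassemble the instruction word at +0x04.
off 0x04: read 00 41 as little → 0x4100
  top 4b → 0x4 → add [RR]
  rd: (w>>10)&0x3=0x0 → %r0
  rs: (w>>8)&0x3=0x1 → %r1

add %r1, %r0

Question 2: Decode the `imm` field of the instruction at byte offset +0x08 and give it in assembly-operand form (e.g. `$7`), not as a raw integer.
$136

off 0x08: read 88 74 as little → 0x7488
  top 4b → 0x7 → cpi [RI]
  rd: (w>>10)&0x3=0x1 → %r1
  imm: (w>>0)&0x3ff=0x88 → $136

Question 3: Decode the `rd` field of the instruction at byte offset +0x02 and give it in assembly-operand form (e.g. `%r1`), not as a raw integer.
%r0

[02] 31 23 → 0x2331
  opcode bits[15:12]=0x2: lsli/RI
  rd: (w>>10)&0x3=0x0 → %r0
  imm: (w>>0)&0x3ff=0x331 → $817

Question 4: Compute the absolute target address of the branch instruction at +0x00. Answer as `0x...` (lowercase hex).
[00] 06 a0 → 0xa006
  top 4b → 0xa → bne [J]
  imm: (w>>0)&0xfff=0x6 → $6
  target = base 0x2752 + off 0x00 + 2 + imm 6 = 0x275a

0x275a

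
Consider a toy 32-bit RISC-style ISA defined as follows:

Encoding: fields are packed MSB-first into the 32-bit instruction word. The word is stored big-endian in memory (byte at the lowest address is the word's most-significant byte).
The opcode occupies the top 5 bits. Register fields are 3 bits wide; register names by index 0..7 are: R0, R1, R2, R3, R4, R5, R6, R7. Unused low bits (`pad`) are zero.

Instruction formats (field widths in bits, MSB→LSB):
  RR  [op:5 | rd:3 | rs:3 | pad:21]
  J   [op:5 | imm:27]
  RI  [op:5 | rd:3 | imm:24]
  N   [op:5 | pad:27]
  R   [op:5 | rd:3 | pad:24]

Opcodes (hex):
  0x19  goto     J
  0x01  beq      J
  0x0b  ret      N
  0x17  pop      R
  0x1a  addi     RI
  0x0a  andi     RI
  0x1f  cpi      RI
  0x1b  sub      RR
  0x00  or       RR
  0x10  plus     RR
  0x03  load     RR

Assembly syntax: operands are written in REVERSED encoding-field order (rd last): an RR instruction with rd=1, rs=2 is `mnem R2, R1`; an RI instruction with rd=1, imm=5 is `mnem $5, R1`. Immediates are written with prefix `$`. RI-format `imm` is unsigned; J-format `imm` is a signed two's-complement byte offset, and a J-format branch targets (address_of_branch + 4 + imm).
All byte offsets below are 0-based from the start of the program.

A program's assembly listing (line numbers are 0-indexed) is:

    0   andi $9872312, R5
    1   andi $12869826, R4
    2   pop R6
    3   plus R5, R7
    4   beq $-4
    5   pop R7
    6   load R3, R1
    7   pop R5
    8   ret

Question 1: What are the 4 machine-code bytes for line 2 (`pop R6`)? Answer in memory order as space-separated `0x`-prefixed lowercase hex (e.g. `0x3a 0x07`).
2. pop fields op=0x17:5|rd=6:3|pad=0:24 → word be000000h → be 00 00 00

0xbe 0x00 0x00 0x00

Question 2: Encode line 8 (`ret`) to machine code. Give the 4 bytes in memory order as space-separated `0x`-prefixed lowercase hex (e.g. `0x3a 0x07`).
L8: ret op=0xb:5|pad=0:27 ⇒ 0x58000000 ⇒ big 58 00 00 00

0x58 0x00 0x00 0x00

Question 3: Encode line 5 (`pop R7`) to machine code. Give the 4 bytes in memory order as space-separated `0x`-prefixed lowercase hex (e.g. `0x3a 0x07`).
5. pop fields op=0x17:5|rd=7:3|pad=0:24 → word bf000000h → bf 00 00 00

0xbf 0x00 0x00 0x00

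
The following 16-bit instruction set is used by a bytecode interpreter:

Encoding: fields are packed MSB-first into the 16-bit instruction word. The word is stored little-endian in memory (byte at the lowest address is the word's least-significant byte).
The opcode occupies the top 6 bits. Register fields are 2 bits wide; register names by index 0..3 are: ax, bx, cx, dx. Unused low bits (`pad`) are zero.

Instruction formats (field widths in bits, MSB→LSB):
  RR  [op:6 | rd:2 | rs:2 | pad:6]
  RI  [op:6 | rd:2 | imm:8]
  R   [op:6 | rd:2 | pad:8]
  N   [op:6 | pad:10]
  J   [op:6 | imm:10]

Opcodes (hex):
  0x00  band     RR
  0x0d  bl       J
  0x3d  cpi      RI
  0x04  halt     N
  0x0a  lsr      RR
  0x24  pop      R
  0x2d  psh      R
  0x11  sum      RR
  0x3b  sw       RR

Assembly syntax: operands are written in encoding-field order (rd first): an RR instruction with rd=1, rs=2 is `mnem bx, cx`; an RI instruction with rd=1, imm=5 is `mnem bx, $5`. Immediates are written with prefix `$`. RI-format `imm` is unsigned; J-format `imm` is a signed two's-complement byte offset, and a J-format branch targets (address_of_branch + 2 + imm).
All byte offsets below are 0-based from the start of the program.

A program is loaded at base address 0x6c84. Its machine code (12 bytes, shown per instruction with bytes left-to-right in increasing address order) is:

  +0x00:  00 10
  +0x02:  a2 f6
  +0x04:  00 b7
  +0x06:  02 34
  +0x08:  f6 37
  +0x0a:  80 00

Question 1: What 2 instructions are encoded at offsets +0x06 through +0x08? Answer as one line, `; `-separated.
bl $2; bl $-10

+0x06: 02 34 ⇒ word 0x3402 (little)
  top 6b → 0xd → bl [J]
  [9:0] imm=2 = $2
+0x08: f6 37 ⇒ word 0x37f6 (little)
  top 6b → 0xd → bl [J]
  [9:0] imm=1014 (s10→-10) = $-10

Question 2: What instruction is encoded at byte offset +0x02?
cpi cx, $162

@+02  little-endian(a2 f6) = 0xf6a2
  opcode bits[15:10]=0x3d: cpi/RI
  rd: (w>>8)&0x3=0x2 → cx
  imm: (w>>0)&0xff=0xa2 → $162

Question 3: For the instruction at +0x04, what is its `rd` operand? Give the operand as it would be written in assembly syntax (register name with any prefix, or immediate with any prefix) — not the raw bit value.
off 0x04: read 00 b7 as little → 0xb700
  op=0xb700>>10=0x2d ⇒ psh (R)
  rd@[9:8]=0x3 ⇒ dx

dx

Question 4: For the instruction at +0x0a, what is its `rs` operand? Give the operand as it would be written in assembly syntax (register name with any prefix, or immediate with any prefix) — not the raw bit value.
cx

+0x0a: 80 00 ⇒ word 0x0080 (little)
  opcode bits[15:10]=0x0: band/RR
  [9:8] rd=0 = ax
  [7:6] rs=2 = cx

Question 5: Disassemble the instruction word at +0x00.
halt

@+00  little-endian(00 10) = 0x1000
  op=0x1000>>10=0x4 ⇒ halt (N)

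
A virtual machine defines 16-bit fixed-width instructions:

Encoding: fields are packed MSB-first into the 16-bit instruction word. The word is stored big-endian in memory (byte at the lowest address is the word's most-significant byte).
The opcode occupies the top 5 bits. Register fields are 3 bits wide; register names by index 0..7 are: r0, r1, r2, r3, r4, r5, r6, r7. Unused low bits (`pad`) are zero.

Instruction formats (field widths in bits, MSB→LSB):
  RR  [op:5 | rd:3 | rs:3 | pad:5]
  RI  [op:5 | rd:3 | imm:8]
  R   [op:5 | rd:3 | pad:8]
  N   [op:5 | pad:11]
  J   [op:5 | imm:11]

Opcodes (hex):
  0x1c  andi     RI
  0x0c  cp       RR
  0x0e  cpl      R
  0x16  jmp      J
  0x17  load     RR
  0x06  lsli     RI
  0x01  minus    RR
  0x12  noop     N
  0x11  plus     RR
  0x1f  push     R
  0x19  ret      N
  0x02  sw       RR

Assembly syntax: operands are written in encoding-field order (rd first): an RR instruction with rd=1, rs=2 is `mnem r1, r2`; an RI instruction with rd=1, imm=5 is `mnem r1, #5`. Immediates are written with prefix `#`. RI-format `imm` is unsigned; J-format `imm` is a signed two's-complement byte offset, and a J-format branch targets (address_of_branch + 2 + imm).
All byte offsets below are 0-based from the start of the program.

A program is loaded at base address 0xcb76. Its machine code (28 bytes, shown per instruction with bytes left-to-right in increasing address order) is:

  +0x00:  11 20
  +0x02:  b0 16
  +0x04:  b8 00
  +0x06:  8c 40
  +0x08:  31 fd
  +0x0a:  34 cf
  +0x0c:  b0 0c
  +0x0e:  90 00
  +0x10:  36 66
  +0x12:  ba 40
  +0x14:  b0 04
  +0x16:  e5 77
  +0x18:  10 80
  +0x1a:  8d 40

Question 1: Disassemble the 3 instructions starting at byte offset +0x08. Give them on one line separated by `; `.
[08] 31 fd → 0x31fd
  top 5b → 0x6 → lsli [RI]
  rd@[10:8]=0x1 ⇒ r1
  imm@[7:0]=0xfd ⇒ #253
[0a] 34 cf → 0x34cf
  top 5b → 0x6 → lsli [RI]
  rd@[10:8]=0x4 ⇒ r4
  imm@[7:0]=0xcf ⇒ #207
[0c] b0 0c → 0xb00c
  top 5b → 0x16 → jmp [J]
  imm@[10:0]=0xc ⇒ #12

lsli r1, #253; lsli r4, #207; jmp #12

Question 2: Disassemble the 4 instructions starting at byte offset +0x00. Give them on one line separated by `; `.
sw r1, r1; jmp #22; load r0, r0; plus r4, r2

off 0x00: read 11 20 as big → 0x1120
  top 5b → 0x2 → sw [RR]
  rd: (w>>8)&0x7=0x1 → r1
  rs: (w>>5)&0x7=0x1 → r1
off 0x02: read b0 16 as big → 0xb016
  top 5b → 0x16 → jmp [J]
  imm: (w>>0)&0x7ff=0x16 → #22
off 0x04: read b8 00 as big → 0xb800
  top 5b → 0x17 → load [RR]
  rd: (w>>8)&0x7=0x0 → r0
  rs: (w>>5)&0x7=0x0 → r0
off 0x06: read 8c 40 as big → 0x8c40
  top 5b → 0x11 → plus [RR]
  rd: (w>>8)&0x7=0x4 → r4
  rs: (w>>5)&0x7=0x2 → r2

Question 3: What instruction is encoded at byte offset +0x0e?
@+0e  big-endian(90 00) = 0x9000
  op=0x9000>>11=0x12 ⇒ noop (N)

noop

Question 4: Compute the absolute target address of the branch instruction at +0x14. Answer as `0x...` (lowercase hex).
0xcb90

off 0x14: read b0 04 as big → 0xb004
  opcode bits[15:11]=0x16: jmp/J
  imm: (w>>0)&0x7ff=0x4 → #4
  target = base 0xcb76 + off 0x14 + 2 + imm 4 = 0xcb90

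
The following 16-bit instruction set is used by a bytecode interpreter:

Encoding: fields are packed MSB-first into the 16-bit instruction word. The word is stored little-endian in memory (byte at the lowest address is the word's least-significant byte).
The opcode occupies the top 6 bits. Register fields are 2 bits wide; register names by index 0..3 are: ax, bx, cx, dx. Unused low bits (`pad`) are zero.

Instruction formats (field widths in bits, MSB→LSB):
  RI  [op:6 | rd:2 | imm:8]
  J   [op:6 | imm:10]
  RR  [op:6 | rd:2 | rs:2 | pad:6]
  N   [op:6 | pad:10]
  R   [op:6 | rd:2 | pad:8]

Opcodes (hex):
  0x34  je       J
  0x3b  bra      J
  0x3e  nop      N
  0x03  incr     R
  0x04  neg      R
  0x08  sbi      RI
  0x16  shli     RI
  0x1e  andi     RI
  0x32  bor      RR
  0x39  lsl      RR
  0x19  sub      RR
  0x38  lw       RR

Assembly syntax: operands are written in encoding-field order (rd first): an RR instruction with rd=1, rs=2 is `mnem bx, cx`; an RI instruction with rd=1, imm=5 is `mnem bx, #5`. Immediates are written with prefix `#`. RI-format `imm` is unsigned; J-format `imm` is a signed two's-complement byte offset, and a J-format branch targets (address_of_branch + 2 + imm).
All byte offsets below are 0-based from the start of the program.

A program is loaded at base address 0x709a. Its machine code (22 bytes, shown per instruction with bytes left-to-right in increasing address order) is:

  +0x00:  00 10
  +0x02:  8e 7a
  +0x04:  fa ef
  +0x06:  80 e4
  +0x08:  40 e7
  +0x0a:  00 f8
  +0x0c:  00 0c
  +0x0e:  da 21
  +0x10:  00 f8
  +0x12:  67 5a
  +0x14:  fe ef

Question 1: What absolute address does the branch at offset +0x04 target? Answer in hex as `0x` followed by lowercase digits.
+0x04: fa ef ⇒ word 0xeffa (little)
  top 6b → 0x3b → bra [J]
  [9:0] imm=1018 (s10→-6) = #-6
  target = base 0x709a + off 0x04 + 2 + imm -6 = 0x709a

0x709a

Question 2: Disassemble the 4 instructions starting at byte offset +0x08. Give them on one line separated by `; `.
lsl dx, bx; nop; incr ax; sbi bx, #218

@+08  little-endian(40 e7) = 0xe740
  top 6b → 0x39 → lsl [RR]
  rd@[9:8]=0x3 ⇒ dx
  rs@[7:6]=0x1 ⇒ bx
@+0a  little-endian(00 f8) = 0xf800
  top 6b → 0x3e → nop [N]
@+0c  little-endian(00 0c) = 0x0c00
  top 6b → 0x3 → incr [R]
  rd@[9:8]=0x0 ⇒ ax
@+0e  little-endian(da 21) = 0x21da
  top 6b → 0x8 → sbi [RI]
  rd@[9:8]=0x1 ⇒ bx
  imm@[7:0]=0xda ⇒ #218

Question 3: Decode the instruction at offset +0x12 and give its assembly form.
shli cx, #103

[12] 67 5a → 0x5a67
  top 6b → 0x16 → shli [RI]
  rd@[9:8]=0x2 ⇒ cx
  imm@[7:0]=0x67 ⇒ #103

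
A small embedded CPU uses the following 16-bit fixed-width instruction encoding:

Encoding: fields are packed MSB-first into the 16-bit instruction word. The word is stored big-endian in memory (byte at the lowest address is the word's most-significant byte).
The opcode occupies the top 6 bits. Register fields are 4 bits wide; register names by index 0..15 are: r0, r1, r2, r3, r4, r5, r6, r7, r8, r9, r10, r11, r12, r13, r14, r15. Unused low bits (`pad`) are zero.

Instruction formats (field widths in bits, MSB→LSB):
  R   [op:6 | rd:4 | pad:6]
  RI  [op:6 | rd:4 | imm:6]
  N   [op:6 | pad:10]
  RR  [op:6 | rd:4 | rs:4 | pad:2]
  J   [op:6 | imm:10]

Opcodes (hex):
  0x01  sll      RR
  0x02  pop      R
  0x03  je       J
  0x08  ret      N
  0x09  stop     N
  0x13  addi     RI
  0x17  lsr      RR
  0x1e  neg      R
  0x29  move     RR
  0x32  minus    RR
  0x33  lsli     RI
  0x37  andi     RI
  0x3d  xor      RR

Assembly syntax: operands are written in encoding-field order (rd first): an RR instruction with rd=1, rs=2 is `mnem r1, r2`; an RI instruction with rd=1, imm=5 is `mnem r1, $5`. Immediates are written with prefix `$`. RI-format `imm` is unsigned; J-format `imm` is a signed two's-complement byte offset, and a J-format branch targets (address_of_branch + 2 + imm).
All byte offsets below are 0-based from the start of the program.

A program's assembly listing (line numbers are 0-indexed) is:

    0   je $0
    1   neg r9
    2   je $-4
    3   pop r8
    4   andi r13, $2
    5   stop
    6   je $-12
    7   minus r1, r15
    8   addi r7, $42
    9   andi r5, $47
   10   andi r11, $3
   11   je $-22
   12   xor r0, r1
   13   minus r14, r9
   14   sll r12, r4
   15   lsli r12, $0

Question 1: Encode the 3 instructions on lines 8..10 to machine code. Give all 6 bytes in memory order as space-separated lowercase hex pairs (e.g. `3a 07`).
4d ea dd 6f de c3

line 8 (addi): pack op=0x13:6|rd=7:4|imm=42:6 = 0x4dea; big→ 4d ea
line 9 (andi): pack op=0x37:6|rd=5:4|imm=47:6 = 0xdd6f; big→ dd 6f
line 10 (andi): pack op=0x37:6|rd=11:4|imm=3:6 = 0xdec3; big→ de c3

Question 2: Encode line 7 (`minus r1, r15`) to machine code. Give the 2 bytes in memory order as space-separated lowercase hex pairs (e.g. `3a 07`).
line 7 (minus): pack op=0x32:6|rd=1:4|rs=15:4|pad=0:2 = 0xc87c; big→ c8 7c

c8 7c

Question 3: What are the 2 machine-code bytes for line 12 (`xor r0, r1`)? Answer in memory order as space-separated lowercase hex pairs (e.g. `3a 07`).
12. xor fields op=0x3d:6|rd=0:4|rs=1:4|pad=0:2 → word f404h → f4 04

f4 04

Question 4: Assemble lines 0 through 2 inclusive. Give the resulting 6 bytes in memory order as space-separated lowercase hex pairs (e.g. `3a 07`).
0c 00 7a 40 0f fc

line 0 (je): pack op=0x3:6|imm=0:10 = 0x0c00; big→ 0c 00
line 1 (neg): pack op=0x1e:6|rd=9:4|pad=0:6 = 0x7a40; big→ 7a 40
line 2 (je): pack op=0x3:6|imm=-4:10 = 0x0ffc; big→ 0f fc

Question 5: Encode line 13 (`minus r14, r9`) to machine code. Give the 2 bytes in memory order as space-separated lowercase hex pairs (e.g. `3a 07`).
13. minus fields op=0x32:6|rd=14:4|rs=9:4|pad=0:2 → word cba4h → cb a4

cb a4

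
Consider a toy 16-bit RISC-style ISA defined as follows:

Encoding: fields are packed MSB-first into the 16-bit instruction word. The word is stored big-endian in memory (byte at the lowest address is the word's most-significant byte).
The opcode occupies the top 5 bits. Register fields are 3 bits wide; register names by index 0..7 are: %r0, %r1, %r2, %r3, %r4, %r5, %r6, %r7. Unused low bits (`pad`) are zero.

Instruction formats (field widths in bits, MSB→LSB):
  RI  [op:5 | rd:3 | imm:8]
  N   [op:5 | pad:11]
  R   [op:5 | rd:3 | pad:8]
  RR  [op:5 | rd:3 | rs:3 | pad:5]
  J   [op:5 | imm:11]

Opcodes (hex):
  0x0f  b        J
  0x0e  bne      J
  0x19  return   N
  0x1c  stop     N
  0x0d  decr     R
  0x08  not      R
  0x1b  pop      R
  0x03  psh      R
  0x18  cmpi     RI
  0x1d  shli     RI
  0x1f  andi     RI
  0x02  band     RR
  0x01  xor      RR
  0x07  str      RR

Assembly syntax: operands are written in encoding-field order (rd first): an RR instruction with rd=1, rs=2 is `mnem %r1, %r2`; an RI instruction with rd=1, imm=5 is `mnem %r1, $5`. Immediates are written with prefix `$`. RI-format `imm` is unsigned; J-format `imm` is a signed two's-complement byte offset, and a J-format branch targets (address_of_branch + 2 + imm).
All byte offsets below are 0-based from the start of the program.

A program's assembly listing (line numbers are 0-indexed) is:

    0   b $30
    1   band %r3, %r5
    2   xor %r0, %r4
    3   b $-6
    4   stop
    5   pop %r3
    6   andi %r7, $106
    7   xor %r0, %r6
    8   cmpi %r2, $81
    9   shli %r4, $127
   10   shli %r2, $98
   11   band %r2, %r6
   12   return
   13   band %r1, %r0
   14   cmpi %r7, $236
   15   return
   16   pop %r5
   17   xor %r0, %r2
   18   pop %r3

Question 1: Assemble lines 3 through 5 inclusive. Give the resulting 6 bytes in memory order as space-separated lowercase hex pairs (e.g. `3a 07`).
7f fa e0 00 db 00

3. b fields op=0xf:5|imm=-6:11 → word 7ffah → 7f fa
4. stop fields op=0x1c:5|pad=0:11 → word e000h → e0 00
5. pop fields op=0x1b:5|rd=3:3|pad=0:8 → word db00h → db 00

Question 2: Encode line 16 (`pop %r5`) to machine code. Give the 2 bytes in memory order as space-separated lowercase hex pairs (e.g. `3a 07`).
line 16 (pop): pack op=0x1b:5|rd=5:3|pad=0:8 = 0xdd00; big→ dd 00

dd 00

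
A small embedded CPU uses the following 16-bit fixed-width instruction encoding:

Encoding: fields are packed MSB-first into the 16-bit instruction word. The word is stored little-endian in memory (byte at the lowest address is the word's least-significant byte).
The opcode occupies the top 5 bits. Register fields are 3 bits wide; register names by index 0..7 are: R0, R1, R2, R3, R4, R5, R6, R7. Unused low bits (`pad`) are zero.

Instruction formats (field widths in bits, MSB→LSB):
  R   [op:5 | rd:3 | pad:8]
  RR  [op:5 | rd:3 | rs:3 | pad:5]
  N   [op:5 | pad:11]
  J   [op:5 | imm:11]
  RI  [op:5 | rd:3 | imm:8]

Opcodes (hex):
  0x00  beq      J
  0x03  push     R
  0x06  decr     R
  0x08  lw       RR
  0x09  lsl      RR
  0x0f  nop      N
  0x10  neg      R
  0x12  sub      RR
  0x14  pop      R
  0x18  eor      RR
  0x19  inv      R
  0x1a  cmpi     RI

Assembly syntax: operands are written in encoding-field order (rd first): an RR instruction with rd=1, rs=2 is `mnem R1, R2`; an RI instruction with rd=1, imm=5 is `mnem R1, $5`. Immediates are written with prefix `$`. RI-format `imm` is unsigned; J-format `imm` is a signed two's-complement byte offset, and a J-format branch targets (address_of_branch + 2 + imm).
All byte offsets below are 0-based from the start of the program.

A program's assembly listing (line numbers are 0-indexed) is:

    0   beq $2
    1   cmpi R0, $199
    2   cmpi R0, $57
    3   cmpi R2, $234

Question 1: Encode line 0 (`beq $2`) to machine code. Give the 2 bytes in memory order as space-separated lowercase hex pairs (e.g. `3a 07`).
line 0 (beq): pack op=0x0:5|imm=2:11 = 0x0002; little→ 02 00

02 00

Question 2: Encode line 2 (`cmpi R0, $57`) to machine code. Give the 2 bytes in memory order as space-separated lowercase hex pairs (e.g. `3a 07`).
39 d0

line 2 (cmpi): pack op=0x1a:5|rd=0:3|imm=57:8 = 0xd039; little→ 39 d0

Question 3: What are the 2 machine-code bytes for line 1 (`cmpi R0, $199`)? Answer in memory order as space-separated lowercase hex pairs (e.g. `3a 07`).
line 1 (cmpi): pack op=0x1a:5|rd=0:3|imm=199:8 = 0xd0c7; little→ c7 d0

c7 d0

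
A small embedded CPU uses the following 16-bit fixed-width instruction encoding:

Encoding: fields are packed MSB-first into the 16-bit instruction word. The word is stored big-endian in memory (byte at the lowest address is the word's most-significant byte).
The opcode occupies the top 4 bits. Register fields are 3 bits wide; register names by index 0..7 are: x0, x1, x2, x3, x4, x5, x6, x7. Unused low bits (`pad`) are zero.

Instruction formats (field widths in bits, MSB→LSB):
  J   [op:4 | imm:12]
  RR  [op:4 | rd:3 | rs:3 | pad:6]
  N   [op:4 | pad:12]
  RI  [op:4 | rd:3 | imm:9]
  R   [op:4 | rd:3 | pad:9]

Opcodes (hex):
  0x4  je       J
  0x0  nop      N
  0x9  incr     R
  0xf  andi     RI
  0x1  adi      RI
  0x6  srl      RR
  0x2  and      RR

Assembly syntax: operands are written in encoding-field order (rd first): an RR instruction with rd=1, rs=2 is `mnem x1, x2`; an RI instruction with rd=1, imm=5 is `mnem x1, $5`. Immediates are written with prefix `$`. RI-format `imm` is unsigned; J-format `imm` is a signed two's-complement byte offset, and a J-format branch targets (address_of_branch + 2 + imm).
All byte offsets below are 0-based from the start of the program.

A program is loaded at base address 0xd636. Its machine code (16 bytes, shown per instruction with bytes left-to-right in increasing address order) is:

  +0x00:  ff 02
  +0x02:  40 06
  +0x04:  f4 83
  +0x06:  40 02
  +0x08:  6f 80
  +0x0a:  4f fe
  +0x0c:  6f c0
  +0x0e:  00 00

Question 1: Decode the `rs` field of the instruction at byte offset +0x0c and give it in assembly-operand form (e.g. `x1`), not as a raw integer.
+0x0c: 6f c0 ⇒ word 0x6fc0 (big)
  opcode bits[15:12]=0x6: srl/RR
  [11:9] rd=7 = x7
  [8:6] rs=7 = x7

x7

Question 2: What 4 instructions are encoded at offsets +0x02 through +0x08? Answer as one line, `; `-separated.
je $6; andi x2, $131; je $2; srl x7, x6

@+02  big-endian(40 06) = 0x4006
  op=0x4006>>12=0x4 ⇒ je (J)
  [11:0] imm=6 = $6
@+04  big-endian(f4 83) = 0xf483
  op=0xf483>>12=0xf ⇒ andi (RI)
  [11:9] rd=2 = x2
  [8:0] imm=131 = $131
@+06  big-endian(40 02) = 0x4002
  op=0x4002>>12=0x4 ⇒ je (J)
  [11:0] imm=2 = $2
@+08  big-endian(6f 80) = 0x6f80
  op=0x6f80>>12=0x6 ⇒ srl (RR)
  [11:9] rd=7 = x7
  [8:6] rs=6 = x6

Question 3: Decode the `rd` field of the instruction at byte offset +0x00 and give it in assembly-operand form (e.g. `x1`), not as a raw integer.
x7

+0x00: ff 02 ⇒ word 0xff02 (big)
  top 4b → 0xf → andi [RI]
  rd: (w>>9)&0x7=0x7 → x7
  imm: (w>>0)&0x1ff=0x102 → $258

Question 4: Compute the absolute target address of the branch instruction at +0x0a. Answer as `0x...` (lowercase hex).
0xd640

+0x0a: 4f fe ⇒ word 0x4ffe (big)
  op=0x4ffe>>12=0x4 ⇒ je (J)
  [11:0] imm=4094 (s12→-2) = $-2
  target = base 0xd636 + off 0x0a + 2 + imm -2 = 0xd640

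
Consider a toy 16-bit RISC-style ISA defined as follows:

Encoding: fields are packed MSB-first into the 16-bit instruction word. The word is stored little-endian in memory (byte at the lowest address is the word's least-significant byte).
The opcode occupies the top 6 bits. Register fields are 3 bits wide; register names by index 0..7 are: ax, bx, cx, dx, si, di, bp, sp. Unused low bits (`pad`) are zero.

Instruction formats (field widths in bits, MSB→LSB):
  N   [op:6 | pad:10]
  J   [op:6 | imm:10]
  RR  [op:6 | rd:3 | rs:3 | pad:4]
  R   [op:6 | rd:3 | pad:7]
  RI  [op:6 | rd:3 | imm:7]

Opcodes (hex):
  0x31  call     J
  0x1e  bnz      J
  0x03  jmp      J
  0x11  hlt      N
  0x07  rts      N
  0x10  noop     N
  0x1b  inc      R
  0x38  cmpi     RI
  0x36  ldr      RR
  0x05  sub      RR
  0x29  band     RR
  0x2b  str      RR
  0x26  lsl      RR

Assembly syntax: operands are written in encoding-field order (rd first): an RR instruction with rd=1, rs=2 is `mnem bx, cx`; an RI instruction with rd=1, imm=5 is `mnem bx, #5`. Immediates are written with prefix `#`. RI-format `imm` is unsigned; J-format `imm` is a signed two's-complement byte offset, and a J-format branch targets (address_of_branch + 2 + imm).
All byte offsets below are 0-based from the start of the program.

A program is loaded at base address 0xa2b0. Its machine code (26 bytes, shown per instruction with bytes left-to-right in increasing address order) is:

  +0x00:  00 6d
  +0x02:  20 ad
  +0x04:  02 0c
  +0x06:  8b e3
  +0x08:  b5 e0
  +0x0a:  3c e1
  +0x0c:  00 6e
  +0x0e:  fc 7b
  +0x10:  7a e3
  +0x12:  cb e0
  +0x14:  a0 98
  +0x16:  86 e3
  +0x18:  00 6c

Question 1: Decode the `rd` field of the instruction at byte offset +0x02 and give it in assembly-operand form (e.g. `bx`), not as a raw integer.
cx

+0x02: 20 ad ⇒ word 0xad20 (little)
  opcode bits[15:10]=0x2b: str/RR
  rd@[9:7]=0x2 ⇒ cx
  rs@[6:4]=0x2 ⇒ cx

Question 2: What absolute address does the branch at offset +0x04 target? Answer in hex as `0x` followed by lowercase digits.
+0x04: 02 0c ⇒ word 0x0c02 (little)
  op=0x0c02>>10=0x3 ⇒ jmp (J)
  imm: (w>>0)&0x3ff=0x2 → #2
  target = base 0xa2b0 + off 0x04 + 2 + imm 2 = 0xa2b8

0xa2b8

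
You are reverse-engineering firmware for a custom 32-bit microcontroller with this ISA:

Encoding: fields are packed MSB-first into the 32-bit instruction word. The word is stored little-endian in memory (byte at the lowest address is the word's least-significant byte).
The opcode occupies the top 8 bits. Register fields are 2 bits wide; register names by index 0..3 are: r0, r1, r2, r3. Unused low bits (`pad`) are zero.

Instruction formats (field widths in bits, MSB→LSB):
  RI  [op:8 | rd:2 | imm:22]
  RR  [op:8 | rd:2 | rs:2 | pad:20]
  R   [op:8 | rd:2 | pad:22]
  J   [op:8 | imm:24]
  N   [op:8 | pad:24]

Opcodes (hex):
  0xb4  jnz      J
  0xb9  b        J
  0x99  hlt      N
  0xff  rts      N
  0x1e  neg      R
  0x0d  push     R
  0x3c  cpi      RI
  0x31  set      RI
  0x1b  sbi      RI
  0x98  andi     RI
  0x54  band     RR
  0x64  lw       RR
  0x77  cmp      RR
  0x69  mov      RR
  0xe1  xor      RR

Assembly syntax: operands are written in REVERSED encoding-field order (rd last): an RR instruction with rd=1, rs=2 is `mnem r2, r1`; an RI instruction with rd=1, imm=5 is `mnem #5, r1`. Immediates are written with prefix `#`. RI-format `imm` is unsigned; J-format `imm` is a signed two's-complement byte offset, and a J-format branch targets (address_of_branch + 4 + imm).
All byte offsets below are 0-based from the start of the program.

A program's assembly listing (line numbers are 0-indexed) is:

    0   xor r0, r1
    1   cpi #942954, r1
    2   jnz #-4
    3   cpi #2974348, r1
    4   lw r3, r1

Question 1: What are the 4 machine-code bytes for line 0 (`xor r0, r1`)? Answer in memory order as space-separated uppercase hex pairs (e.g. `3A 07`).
00 00 40 E1

L0: xor op=0xe1:8|rd=1:2|rs=0:2|pad=0:20 ⇒ 0xe1400000 ⇒ little 00 00 40 e1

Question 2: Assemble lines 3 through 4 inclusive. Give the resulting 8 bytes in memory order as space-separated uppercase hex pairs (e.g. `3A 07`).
8C 62 6D 3C 00 00 70 64

L3: cpi op=0x3c:8|rd=1:2|imm=2974348:22 ⇒ 0x3c6d628c ⇒ little 8c 62 6d 3c
L4: lw op=0x64:8|rd=1:2|rs=3:2|pad=0:20 ⇒ 0x64700000 ⇒ little 00 00 70 64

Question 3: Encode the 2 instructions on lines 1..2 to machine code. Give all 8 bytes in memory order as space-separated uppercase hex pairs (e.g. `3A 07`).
line 1 (cpi): pack op=0x3c:8|rd=1:2|imm=942954:22 = 0x3c4e636a; little→ 6a 63 4e 3c
line 2 (jnz): pack op=0xb4:8|imm=-4:24 = 0xb4fffffc; little→ fc ff ff b4

6A 63 4E 3C FC FF FF B4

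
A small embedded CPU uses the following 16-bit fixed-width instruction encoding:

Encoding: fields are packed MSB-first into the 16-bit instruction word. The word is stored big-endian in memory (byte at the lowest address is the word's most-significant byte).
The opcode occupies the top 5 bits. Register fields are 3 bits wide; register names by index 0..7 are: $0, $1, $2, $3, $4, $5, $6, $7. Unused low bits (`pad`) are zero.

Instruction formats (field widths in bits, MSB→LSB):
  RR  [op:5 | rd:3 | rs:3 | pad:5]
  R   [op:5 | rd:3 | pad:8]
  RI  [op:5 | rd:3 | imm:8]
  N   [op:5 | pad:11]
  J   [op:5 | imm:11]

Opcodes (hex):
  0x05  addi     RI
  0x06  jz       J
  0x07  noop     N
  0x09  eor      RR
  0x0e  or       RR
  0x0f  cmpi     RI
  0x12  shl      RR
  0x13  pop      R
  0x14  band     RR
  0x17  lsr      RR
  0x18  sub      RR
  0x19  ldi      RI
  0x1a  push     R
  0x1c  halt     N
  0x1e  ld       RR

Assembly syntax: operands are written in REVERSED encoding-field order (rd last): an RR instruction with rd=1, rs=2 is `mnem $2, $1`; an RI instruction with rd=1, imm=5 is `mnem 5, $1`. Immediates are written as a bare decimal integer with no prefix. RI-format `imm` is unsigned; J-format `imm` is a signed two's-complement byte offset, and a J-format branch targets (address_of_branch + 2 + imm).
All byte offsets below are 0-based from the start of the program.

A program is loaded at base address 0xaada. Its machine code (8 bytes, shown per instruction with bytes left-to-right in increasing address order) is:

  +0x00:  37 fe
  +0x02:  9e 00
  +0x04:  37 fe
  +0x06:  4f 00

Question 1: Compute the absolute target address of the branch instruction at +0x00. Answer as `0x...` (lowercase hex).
+0x00: 37 fe ⇒ word 0x37fe (big)
  top 5b → 0x6 → jz [J]
  imm@[10:0]=0x7fe (s11→-2) ⇒ -2
  target = base 0xaada + off 0x00 + 2 + imm -2 = 0xaada

0xaada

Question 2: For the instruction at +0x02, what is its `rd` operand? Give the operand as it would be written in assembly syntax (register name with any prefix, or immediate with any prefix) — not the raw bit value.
[02] 9e 00 → 0x9e00
  opcode bits[15:11]=0x13: pop/R
  rd@[10:8]=0x6 ⇒ $6

$6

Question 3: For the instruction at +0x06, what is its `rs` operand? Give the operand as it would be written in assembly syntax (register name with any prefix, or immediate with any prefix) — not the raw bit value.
+0x06: 4f 00 ⇒ word 0x4f00 (big)
  top 5b → 0x9 → eor [RR]
  [10:8] rd=7 = $7
  [7:5] rs=0 = $0

$0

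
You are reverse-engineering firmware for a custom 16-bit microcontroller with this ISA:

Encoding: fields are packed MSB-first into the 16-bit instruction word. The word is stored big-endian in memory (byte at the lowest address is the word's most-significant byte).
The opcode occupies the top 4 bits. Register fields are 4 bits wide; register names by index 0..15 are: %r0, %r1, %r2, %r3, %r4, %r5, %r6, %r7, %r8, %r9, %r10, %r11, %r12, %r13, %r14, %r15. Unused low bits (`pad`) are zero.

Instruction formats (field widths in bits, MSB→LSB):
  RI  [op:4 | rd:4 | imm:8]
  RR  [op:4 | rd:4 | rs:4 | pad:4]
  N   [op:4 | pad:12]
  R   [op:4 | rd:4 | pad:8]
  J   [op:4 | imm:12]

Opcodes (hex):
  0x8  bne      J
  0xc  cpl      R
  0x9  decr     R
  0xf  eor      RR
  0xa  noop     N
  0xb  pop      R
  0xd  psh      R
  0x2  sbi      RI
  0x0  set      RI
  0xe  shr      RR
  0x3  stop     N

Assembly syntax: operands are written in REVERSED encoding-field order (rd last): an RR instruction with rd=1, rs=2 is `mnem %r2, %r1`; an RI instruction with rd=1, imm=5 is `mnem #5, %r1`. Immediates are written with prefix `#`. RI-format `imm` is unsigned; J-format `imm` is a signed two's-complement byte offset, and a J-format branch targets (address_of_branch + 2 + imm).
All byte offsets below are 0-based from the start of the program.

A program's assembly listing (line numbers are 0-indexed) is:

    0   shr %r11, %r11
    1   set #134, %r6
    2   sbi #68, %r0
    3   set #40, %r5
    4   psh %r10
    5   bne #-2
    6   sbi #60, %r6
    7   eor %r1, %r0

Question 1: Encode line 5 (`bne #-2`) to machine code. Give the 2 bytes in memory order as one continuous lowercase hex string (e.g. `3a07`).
L5: bne op=0x8:4|imm=-2:12 ⇒ 0x8ffe ⇒ big 8f fe

8ffe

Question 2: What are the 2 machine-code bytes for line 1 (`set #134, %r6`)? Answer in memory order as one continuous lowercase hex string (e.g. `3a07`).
0686

line 1 (set): pack op=0x0:4|rd=6:4|imm=134:8 = 0x0686; big→ 06 86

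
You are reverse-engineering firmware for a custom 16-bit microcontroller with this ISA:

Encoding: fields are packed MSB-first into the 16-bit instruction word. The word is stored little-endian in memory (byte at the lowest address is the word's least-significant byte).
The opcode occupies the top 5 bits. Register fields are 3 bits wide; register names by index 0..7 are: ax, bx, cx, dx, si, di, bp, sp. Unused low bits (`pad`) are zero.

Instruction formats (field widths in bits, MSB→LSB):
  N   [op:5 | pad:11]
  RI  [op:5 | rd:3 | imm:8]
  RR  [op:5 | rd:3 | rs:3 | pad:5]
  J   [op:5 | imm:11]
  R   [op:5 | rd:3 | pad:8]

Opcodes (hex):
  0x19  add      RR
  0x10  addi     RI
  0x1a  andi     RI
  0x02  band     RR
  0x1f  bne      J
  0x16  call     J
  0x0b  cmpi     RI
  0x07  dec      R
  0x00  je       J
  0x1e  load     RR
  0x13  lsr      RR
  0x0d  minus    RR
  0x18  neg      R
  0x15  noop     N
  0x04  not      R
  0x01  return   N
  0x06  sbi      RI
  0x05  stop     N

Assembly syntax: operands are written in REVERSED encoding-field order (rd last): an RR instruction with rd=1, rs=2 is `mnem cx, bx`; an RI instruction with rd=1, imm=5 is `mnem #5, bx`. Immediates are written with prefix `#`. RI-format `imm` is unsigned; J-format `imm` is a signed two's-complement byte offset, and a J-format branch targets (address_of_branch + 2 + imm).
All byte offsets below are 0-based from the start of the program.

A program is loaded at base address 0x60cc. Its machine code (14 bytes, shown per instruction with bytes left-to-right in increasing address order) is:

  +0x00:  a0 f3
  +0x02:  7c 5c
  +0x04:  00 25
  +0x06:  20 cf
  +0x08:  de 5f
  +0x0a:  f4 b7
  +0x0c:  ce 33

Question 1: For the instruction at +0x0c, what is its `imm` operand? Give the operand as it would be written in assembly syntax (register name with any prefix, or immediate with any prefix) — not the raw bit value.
#206

[0c] ce 33 → 0x33ce
  op=0x33ce>>11=0x6 ⇒ sbi (RI)
  rd: (w>>8)&0x7=0x3 → dx
  imm: (w>>0)&0xff=0xce → #206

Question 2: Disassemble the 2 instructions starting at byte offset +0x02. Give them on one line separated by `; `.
cmpi #124, si; not di

off 0x02: read 7c 5c as little → 0x5c7c
  opcode bits[15:11]=0xb: cmpi/RI
  rd@[10:8]=0x4 ⇒ si
  imm@[7:0]=0x7c ⇒ #124
off 0x04: read 00 25 as little → 0x2500
  opcode bits[15:11]=0x4: not/R
  rd@[10:8]=0x5 ⇒ di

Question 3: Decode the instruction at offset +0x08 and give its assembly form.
cmpi #222, sp

+0x08: de 5f ⇒ word 0x5fde (little)
  opcode bits[15:11]=0xb: cmpi/RI
  rd@[10:8]=0x7 ⇒ sp
  imm@[7:0]=0xde ⇒ #222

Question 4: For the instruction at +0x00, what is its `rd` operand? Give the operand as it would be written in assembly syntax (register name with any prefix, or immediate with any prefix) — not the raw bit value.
dx

@+00  little-endian(a0 f3) = 0xf3a0
  opcode bits[15:11]=0x1e: load/RR
  rd@[10:8]=0x3 ⇒ dx
  rs@[7:5]=0x5 ⇒ di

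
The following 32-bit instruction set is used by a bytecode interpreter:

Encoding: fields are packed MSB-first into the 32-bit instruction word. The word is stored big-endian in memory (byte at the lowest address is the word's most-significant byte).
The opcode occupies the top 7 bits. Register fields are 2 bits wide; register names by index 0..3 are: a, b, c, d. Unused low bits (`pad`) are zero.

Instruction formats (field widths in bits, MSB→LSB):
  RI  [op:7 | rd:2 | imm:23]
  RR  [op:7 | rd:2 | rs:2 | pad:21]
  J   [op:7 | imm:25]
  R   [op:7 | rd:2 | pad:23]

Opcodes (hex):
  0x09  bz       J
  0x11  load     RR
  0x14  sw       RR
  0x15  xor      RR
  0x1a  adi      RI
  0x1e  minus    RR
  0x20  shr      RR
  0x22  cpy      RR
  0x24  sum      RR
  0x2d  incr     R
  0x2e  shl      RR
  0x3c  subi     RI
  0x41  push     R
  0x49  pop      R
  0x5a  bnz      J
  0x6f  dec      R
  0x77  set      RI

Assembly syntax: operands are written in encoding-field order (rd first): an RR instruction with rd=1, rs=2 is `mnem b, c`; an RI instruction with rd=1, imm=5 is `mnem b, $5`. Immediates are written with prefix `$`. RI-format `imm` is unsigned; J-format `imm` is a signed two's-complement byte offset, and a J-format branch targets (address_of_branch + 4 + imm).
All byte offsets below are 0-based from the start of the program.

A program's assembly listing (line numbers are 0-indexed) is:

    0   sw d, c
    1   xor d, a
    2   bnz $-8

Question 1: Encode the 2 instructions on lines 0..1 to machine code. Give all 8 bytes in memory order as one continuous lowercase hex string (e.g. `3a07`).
29c000002b800000

0. sw fields op=0x14:7|rd=3:2|rs=2:2|pad=0:21 → word 29c00000h → 29 c0 00 00
1. xor fields op=0x15:7|rd=3:2|rs=0:2|pad=0:21 → word 2b800000h → 2b 80 00 00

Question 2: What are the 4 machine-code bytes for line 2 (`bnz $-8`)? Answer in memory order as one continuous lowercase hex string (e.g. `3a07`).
2. bnz fields op=0x5a:7|imm=-8:25 → word b5fffff8h → b5 ff ff f8

b5fffff8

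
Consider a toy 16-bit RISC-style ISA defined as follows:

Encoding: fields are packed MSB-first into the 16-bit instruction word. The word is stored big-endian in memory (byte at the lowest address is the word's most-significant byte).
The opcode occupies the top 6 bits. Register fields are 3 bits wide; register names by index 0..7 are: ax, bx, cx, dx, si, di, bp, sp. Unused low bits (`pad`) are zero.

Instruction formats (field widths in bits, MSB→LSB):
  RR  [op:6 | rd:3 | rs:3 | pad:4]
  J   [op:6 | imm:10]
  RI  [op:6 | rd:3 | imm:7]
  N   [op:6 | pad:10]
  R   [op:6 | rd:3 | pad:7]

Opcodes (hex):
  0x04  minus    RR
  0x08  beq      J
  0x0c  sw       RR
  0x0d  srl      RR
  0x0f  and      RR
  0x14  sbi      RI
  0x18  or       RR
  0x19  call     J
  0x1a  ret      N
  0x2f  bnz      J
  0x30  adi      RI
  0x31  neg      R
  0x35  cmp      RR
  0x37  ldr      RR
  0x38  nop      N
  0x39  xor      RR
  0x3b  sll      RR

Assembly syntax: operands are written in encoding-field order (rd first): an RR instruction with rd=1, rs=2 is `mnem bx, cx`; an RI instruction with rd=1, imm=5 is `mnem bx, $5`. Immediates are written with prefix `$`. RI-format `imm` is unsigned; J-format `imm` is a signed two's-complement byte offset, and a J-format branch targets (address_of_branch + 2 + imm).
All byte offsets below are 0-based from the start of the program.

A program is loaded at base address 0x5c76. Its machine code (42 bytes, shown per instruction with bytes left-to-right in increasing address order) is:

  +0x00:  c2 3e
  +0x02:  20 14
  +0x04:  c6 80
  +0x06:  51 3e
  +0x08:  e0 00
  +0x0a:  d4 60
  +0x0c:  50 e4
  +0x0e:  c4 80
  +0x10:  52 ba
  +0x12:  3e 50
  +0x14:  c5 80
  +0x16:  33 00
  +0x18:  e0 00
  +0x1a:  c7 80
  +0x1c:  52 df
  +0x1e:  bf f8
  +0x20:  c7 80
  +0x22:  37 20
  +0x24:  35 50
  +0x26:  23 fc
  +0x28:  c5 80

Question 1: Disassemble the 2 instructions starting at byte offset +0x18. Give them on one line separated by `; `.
nop; neg sp

off 0x18: read e0 00 as big → 0xe000
  op=0xe000>>10=0x38 ⇒ nop (N)
off 0x1a: read c7 80 as big → 0xc780
  op=0xc780>>10=0x31 ⇒ neg (R)
  [9:7] rd=7 = sp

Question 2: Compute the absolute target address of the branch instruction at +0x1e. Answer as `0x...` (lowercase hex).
0x5c8e

+0x1e: bf f8 ⇒ word 0xbff8 (big)
  opcode bits[15:10]=0x2f: bnz/J
  imm: (w>>0)&0x3ff=0x3f8 (s10→-8) → $-8
  target = base 0x5c76 + off 0x1e + 2 + imm -8 = 0x5c8e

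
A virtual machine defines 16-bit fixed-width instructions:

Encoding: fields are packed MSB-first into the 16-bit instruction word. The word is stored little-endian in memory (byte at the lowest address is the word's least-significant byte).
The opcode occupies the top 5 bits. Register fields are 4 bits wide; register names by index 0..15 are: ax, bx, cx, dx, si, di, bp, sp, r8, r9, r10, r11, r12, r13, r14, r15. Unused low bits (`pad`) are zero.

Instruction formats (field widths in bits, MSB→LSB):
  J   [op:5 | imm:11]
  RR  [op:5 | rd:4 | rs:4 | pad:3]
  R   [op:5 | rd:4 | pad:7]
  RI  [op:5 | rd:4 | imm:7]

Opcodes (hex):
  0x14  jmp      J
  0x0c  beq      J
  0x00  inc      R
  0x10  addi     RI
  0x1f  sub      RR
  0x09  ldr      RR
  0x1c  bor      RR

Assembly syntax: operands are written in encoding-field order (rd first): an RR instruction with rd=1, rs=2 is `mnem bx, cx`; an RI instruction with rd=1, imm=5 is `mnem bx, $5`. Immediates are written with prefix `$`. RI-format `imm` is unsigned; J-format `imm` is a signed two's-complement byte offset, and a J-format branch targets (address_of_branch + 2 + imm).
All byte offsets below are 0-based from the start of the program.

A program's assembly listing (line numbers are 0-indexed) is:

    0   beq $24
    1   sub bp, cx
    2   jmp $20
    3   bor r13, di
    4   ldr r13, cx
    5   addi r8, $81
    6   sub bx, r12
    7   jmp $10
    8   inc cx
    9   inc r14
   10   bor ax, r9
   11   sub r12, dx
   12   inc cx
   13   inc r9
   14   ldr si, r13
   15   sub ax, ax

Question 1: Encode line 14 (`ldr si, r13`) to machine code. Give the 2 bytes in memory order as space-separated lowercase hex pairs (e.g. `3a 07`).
68 4a

L14: ldr op=0x9:5|rd=4:4|rs=13:4|pad=0:3 ⇒ 0x4a68 ⇒ little 68 4a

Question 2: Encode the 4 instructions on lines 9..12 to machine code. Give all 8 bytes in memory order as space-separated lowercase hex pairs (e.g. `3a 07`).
00 07 48 e0 18 fe 00 01

9. inc fields op=0x0:5|rd=14:4|pad=0:7 → word 0700h → 00 07
10. bor fields op=0x1c:5|rd=0:4|rs=9:4|pad=0:3 → word e048h → 48 e0
11. sub fields op=0x1f:5|rd=12:4|rs=3:4|pad=0:3 → word fe18h → 18 fe
12. inc fields op=0x0:5|rd=2:4|pad=0:7 → word 0100h → 00 01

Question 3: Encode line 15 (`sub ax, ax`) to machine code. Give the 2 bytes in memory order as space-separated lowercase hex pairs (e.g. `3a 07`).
00 f8

line 15 (sub): pack op=0x1f:5|rd=0:4|rs=0:4|pad=0:3 = 0xf800; little→ 00 f8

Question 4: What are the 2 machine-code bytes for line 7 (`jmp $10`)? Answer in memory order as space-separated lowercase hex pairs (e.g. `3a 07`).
line 7 (jmp): pack op=0x14:5|imm=10:11 = 0xa00a; little→ 0a a0

0a a0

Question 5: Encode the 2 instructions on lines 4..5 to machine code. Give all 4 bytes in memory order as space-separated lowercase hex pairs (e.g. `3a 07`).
L4: ldr op=0x9:5|rd=13:4|rs=2:4|pad=0:3 ⇒ 0x4e90 ⇒ little 90 4e
L5: addi op=0x10:5|rd=8:4|imm=81:7 ⇒ 0x8451 ⇒ little 51 84

90 4e 51 84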